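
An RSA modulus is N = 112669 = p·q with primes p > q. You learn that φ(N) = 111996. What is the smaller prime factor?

φ(n) = (p−1)(q−1) = n − (p+q) + 1, so p + q = 112669 − 111996 + 1 = 674.
p and q are the roots of t² − 674t + 112669 = 0.
Discriminant: 674² − 4·112669 = 454276 − 450676 = 3600; √3600 = 60.
q = (674 − 60)/2 = 307, p = (674 + 60)/2 = 367.
Check: 307 · 367 = 112669.

307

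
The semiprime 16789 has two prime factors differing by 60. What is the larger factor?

Since p = q + 60, we have 16789 = q(q + 60), so q² + 60q − 16789 = 0.
Discriminant: 60² + 4·16789 = 3600 + 67156 = 70756; √70756 = 266.
q = (−60 + 266)/2 = 103, and p = q + 60 = 163.
Check: 103 · 163 = 16789.

163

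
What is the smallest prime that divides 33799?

33799 is odd.
Digit sum 31, not divisible by 3.
Ends in 9: not divisible by 5.
7: 33799 = 7·4828 + 3
11: 33799 = 11·3072 + 7
13: 33799 = 13·2599 + 12
17: 33799 = 17·1988 + 3
19: 33799 = 19·1778 + 17
23: 33799 = 23·1469 + 12
29: 33799 = 29·1165 + 14
31: 33799 = 31·1090 + 9
37: 33799 = 37·913 + 18
41: 33799 = 41·824 + 15
43: 33799 = 43·786 + 1
47: 33799 = 47·719 + 6
53: 33799 = 53·637 + 38
59: 33799 = 59·572 + 51
61: 33799 = 61·554 + 5
67: 33799 = 67·504 + 31
71: 33799 = 71·476 + 3
73: 33799 = 73·463

73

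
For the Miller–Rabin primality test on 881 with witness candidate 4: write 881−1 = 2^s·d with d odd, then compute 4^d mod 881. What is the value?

881 − 1 = 880 = 2^4 · 55, so d = 55.
4^1 ≡ 4 (mod 881)
4^2 ≡ 4^2 = 16 ≡ 16 (mod 881)
4^4 ≡ 16^2 = 256 ≡ 256 (mod 881)
4^8 ≡ 256^2 = 65536 ≡ 342 (mod 881)
4^16 ≡ 342^2 = 116964 ≡ 672 (mod 881)
4^32 ≡ 672^2 = 451584 ≡ 512 (mod 881)
55 = 32 + 16 + 4 + 2 + 1 in binary powers of 2.
So 4^55 ≡ 512 · 672 · 256 · 16 · 4 ≡ 1 (mod 881).
Since 4^d ≡ 1 (mod 881), base 4 does not prove 881 composite.

1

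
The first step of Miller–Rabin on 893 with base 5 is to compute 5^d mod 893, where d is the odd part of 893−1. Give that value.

893 − 1 = 892 = 2^2 · 223, so d = 223.
5^1 ≡ 5 (mod 893)
5^2 ≡ 5^2 = 25 ≡ 25 (mod 893)
5^4 ≡ 25^2 = 625 ≡ 625 (mod 893)
5^8 ≡ 625^2 = 390625 ≡ 384 (mod 893)
5^16 ≡ 384^2 = 147456 ≡ 111 (mod 893)
5^32 ≡ 111^2 = 12321 ≡ 712 (mod 893)
5^64 ≡ 712^2 = 506944 ≡ 613 (mod 893)
5^128 ≡ 613^2 = 375769 ≡ 709 (mod 893)
223 = 128 + 64 + 16 + 8 + 4 + 2 + 1 in binary powers of 2.
So 5^223 ≡ 709 · 613 · 111 · 384 · 625 · 25 · 5 ≡ 453 (mod 893).
Squaring chain: 453 → 712; never reaches −1, so base 5 is a Miller–Rabin witness that 893 is composite.

453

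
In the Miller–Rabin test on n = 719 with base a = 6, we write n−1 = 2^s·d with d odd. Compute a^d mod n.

719 − 1 = 718 = 2^1 · 359, so d = 359.
6^1 ≡ 6 (mod 719)
6^2 ≡ 6^2 = 36 ≡ 36 (mod 719)
6^4 ≡ 36^2 = 1296 ≡ 577 (mod 719)
6^8 ≡ 577^2 = 332929 ≡ 32 (mod 719)
6^16 ≡ 32^2 = 1024 ≡ 305 (mod 719)
6^32 ≡ 305^2 = 93025 ≡ 274 (mod 719)
6^64 ≡ 274^2 = 75076 ≡ 300 (mod 719)
6^128 ≡ 300^2 = 90000 ≡ 125 (mod 719)
6^256 ≡ 125^2 = 15625 ≡ 526 (mod 719)
359 = 256 + 64 + 32 + 4 + 2 + 1 in binary powers of 2.
So 6^359 ≡ 526 · 300 · 274 · 577 · 36 · 6 ≡ 1 (mod 719).
Since 6^d ≡ 1 (mod 719), base 6 does not prove 719 composite.

1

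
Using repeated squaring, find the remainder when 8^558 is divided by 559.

8^1 ≡ 8 (mod 559)
8^2 ≡ 8^2 = 64 ≡ 64 (mod 559)
8^4 ≡ 64^2 = 4096 ≡ 183 (mod 559)
8^8 ≡ 183^2 = 33489 ≡ 508 (mod 559)
8^16 ≡ 508^2 = 258064 ≡ 365 (mod 559)
8^32 ≡ 365^2 = 133225 ≡ 183 (mod 559)
8^64 ≡ 183^2 = 33489 ≡ 508 (mod 559)
8^128 ≡ 508^2 = 258064 ≡ 365 (mod 559)
8^256 ≡ 365^2 = 133225 ≡ 183 (mod 559)
8^512 ≡ 183^2 = 33489 ≡ 508 (mod 559)
558 = 512 + 32 + 8 + 4 + 2 in binary powers of 2.
So 8^558 ≡ 508 · 183 · 508 · 183 · 64 ≡ 428 (mod 559).
Since 428 ≠ 1, base 8 is a Fermat witness: 559 is composite.

428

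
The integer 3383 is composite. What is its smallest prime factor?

17

3383 is odd.
Digit sum 17, not divisible by 3.
Ends in 3: not divisible by 5.
7: 3383 = 7·483 + 2
11: 3383 = 11·307 + 6
13: 3383 = 13·260 + 3
17: 3383 = 17·199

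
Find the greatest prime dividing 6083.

79

6083 = 7 · 869
869 = 11 · 79
79 is prime.
So 6083 = 7 · 11 · 79; the largest prime factor is 79.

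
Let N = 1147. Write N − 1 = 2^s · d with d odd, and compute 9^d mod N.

1147 − 1 = 1146 = 2^1 · 573, so d = 573.
9^1 ≡ 9 (mod 1147)
9^2 ≡ 9^2 = 81 ≡ 81 (mod 1147)
9^4 ≡ 81^2 = 6561 ≡ 826 (mod 1147)
9^8 ≡ 826^2 = 682276 ≡ 958 (mod 1147)
9^16 ≡ 958^2 = 917764 ≡ 164 (mod 1147)
9^32 ≡ 164^2 = 26896 ≡ 515 (mod 1147)
9^64 ≡ 515^2 = 265225 ≡ 268 (mod 1147)
9^128 ≡ 268^2 = 71824 ≡ 710 (mod 1147)
9^256 ≡ 710^2 = 504100 ≡ 567 (mod 1147)
9^512 ≡ 567^2 = 321489 ≡ 329 (mod 1147)
573 = 512 + 32 + 16 + 8 + 4 + 1 in binary powers of 2.
So 9^573 ≡ 329 · 515 · 164 · 958 · 826 · 9 ≡ 47 (mod 1147).
Squaring chain: 47; never reaches −1, so base 9 is a Miller–Rabin witness that 1147 is composite.

47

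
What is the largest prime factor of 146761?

97

146761 = 17 · 8633
8633 = 89 · 97
97 is prime.
So 146761 = 17 · 89 · 97; the largest prime factor is 97.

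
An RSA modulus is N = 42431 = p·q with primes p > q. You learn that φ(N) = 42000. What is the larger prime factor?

φ(n) = (p−1)(q−1) = n − (p+q) + 1, so p + q = 42431 − 42000 + 1 = 432.
p and q are the roots of t² − 432t + 42431 = 0.
Discriminant: 432² − 4·42431 = 186624 − 169724 = 16900; √16900 = 130.
q = (432 − 130)/2 = 151, p = (432 + 130)/2 = 281.
Check: 151 · 281 = 42431.

281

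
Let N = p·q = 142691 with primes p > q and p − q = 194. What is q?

293

Since p = q + 194, we have 142691 = q(q + 194), so q² + 194q − 142691 = 0.
Discriminant: 194² + 4·142691 = 37636 + 570764 = 608400; √608400 = 780.
q = (−194 + 780)/2 = 293, and p = q + 194 = 487.
Check: 293 · 487 = 142691.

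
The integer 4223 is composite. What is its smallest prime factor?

41

4223 is odd.
Digit sum 11, not divisible by 3.
Ends in 3: not divisible by 5.
7: 4223 = 7·603 + 2
11: 4223 = 11·383 + 10
13: 4223 = 13·324 + 11
17: 4223 = 17·248 + 7
19: 4223 = 19·222 + 5
23: 4223 = 23·183 + 14
29: 4223 = 29·145 + 18
31: 4223 = 31·136 + 7
37: 4223 = 37·114 + 5
41: 4223 = 41·103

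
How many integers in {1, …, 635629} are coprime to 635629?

610896

Factor: 635629 = 53 · 67 · 179.
φ(635629) = (53−1) · (67−1) · (179−1) = 52 · 66 · 178 = 610896.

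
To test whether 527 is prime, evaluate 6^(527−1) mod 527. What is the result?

366

6^1 ≡ 6 (mod 527)
6^2 ≡ 6^2 = 36 ≡ 36 (mod 527)
6^4 ≡ 36^2 = 1296 ≡ 242 (mod 527)
6^8 ≡ 242^2 = 58564 ≡ 67 (mod 527)
6^16 ≡ 67^2 = 4489 ≡ 273 (mod 527)
6^32 ≡ 273^2 = 74529 ≡ 222 (mod 527)
6^64 ≡ 222^2 = 49284 ≡ 273 (mod 527)
6^128 ≡ 273^2 = 74529 ≡ 222 (mod 527)
6^256 ≡ 222^2 = 49284 ≡ 273 (mod 527)
6^512 ≡ 273^2 = 74529 ≡ 222 (mod 527)
526 = 512 + 8 + 4 + 2 in binary powers of 2.
So 6^526 ≡ 222 · 67 · 242 · 36 ≡ 366 (mod 527).
Since 366 ≠ 1, base 6 is a Fermat witness: 527 is composite.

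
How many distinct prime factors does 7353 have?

3

7353 = 3^2 · 817
817 = 19 · 43
7353 = 3^2 · 19 · 43, which has 3 distinct prime factors.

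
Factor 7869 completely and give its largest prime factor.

7869 = 3 · 2623
2623 = 43 · 61
61 is prime.
So 7869 = 3 · 43 · 61; the largest prime factor is 61.

61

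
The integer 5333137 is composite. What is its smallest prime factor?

47

5333137 is odd.
Digit sum 25, not divisible by 3.
Ends in 7: not divisible by 5.
7: 5333137 = 7·761876 + 5
11: 5333137 = 11·484830 + 7
13: 5333137 = 13·410241 + 4
17: 5333137 = 17·313713 + 16
19: 5333137 = 19·280691 + 8
23: 5333137 = 23·231875 + 12
29: 5333137 = 29·183901 + 8
31: 5333137 = 31·172036 + 21
37: 5333137 = 37·144138 + 31
41: 5333137 = 41·130076 + 21
43: 5333137 = 43·124026 + 19
47: 5333137 = 47·113471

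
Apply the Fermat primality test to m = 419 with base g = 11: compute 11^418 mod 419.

11^1 ≡ 11 (mod 419)
11^2 ≡ 11^2 = 121 ≡ 121 (mod 419)
11^4 ≡ 121^2 = 14641 ≡ 395 (mod 419)
11^8 ≡ 395^2 = 156025 ≡ 157 (mod 419)
11^16 ≡ 157^2 = 24649 ≡ 347 (mod 419)
11^32 ≡ 347^2 = 120409 ≡ 156 (mod 419)
11^64 ≡ 156^2 = 24336 ≡ 34 (mod 419)
11^128 ≡ 34^2 = 1156 ≡ 318 (mod 419)
11^256 ≡ 318^2 = 101124 ≡ 145 (mod 419)
418 = 256 + 128 + 32 + 2 in binary powers of 2.
So 11^418 ≡ 145 · 318 · 156 · 121 ≡ 1 (mod 419).
Since the result is 1, base 11 gives no evidence that 419 is composite.

1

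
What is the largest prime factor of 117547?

61

117547 = 41 · 2867
2867 = 47 · 61
61 is prime.
So 117547 = 41 · 47 · 61; the largest prime factor is 61.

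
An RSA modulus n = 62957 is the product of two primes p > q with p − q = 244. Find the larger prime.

401

Since p = q + 244, we have 62957 = q(q + 244), so q² + 244q − 62957 = 0.
Discriminant: 244² + 4·62957 = 59536 + 251828 = 311364; √311364 = 558.
q = (−244 + 558)/2 = 157, and p = q + 244 = 401.
Check: 157 · 401 = 62957.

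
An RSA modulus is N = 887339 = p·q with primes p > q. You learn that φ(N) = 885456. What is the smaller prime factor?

937

φ(n) = (p−1)(q−1) = n − (p+q) + 1, so p + q = 887339 − 885456 + 1 = 1884.
p and q are the roots of t² − 1884t + 887339 = 0.
Discriminant: 1884² − 4·887339 = 3549456 − 3549356 = 100; √100 = 10.
q = (1884 − 10)/2 = 937, p = (1884 + 10)/2 = 947.
Check: 937 · 947 = 887339.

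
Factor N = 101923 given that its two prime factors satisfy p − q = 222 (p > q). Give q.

Since p = q + 222, we have 101923 = q(q + 222), so q² + 222q − 101923 = 0.
Discriminant: 222² + 4·101923 = 49284 + 407692 = 456976; √456976 = 676.
q = (−222 + 676)/2 = 227, and p = q + 222 = 449.
Check: 227 · 449 = 101923.

227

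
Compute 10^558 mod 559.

10^1 ≡ 10 (mod 559)
10^2 ≡ 10^2 = 100 ≡ 100 (mod 559)
10^4 ≡ 100^2 = 10000 ≡ 497 (mod 559)
10^8 ≡ 497^2 = 247009 ≡ 490 (mod 559)
10^16 ≡ 490^2 = 240100 ≡ 289 (mod 559)
10^32 ≡ 289^2 = 83521 ≡ 230 (mod 559)
10^64 ≡ 230^2 = 52900 ≡ 354 (mod 559)
10^128 ≡ 354^2 = 125316 ≡ 100 (mod 559)
10^256 ≡ 100^2 = 10000 ≡ 497 (mod 559)
10^512 ≡ 497^2 = 247009 ≡ 490 (mod 559)
558 = 512 + 32 + 8 + 4 + 2 in binary powers of 2.
So 10^558 ≡ 490 · 230 · 490 · 497 · 100 ≡ 365 (mod 559).
Since 365 ≠ 1, base 10 is a Fermat witness: 559 is composite.

365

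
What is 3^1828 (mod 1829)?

3^1 ≡ 3 (mod 1829)
3^2 ≡ 3^2 = 9 ≡ 9 (mod 1829)
3^4 ≡ 9^2 = 81 ≡ 81 (mod 1829)
3^8 ≡ 81^2 = 6561 ≡ 1074 (mod 1829)
3^16 ≡ 1074^2 = 1153476 ≡ 1206 (mod 1829)
3^32 ≡ 1206^2 = 1454436 ≡ 381 (mod 1829)
3^64 ≡ 381^2 = 145161 ≡ 670 (mod 1829)
3^128 ≡ 670^2 = 448900 ≡ 795 (mod 1829)
3^256 ≡ 795^2 = 632025 ≡ 1020 (mod 1829)
3^512 ≡ 1020^2 = 1040400 ≡ 1528 (mod 1829)
3^1024 ≡ 1528^2 = 2334784 ≡ 980 (mod 1829)
1828 = 1024 + 512 + 256 + 32 + 4 in binary powers of 2.
So 3^1828 ≡ 980 · 1528 · 1020 · 381 · 81 ≡ 534 (mod 1829).
Since 534 ≠ 1, base 3 is a Fermat witness: 1829 is composite.

534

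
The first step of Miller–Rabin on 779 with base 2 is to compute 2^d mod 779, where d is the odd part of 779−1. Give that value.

471

779 − 1 = 778 = 2^1 · 389, so d = 389.
2^1 ≡ 2 (mod 779)
2^2 ≡ 2^2 = 4 ≡ 4 (mod 779)
2^4 ≡ 4^2 = 16 ≡ 16 (mod 779)
2^8 ≡ 16^2 = 256 ≡ 256 (mod 779)
2^16 ≡ 256^2 = 65536 ≡ 100 (mod 779)
2^32 ≡ 100^2 = 10000 ≡ 652 (mod 779)
2^64 ≡ 652^2 = 425104 ≡ 549 (mod 779)
2^128 ≡ 549^2 = 301401 ≡ 707 (mod 779)
2^256 ≡ 707^2 = 499849 ≡ 510 (mod 779)
389 = 256 + 128 + 4 + 1 in binary powers of 2.
So 2^389 ≡ 510 · 707 · 16 · 2 ≡ 471 (mod 779).
Squaring chain: 471; never reaches −1, so base 2 is a Miller–Rabin witness that 779 is composite.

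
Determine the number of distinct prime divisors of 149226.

6

149226 = 2 · 74613
74613 = 3 · 24871
24871 = 7 · 3553
3553 = 11 · 323
323 = 17 · 19
149226 = 2 · 3 · 7 · 11 · 17 · 19, which has 6 distinct prime factors.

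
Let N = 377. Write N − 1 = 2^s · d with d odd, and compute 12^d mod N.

377 − 1 = 376 = 2^3 · 47, so d = 47.
12^1 ≡ 12 (mod 377)
12^2 ≡ 12^2 = 144 ≡ 144 (mod 377)
12^4 ≡ 144^2 = 20736 ≡ 1 (mod 377)
12^8 ≡ 1^2 = 1 ≡ 1 (mod 377)
12^16 ≡ 1^2 = 1 ≡ 1 (mod 377)
12^32 ≡ 1^2 = 1 ≡ 1 (mod 377)
47 = 32 + 8 + 4 + 2 + 1 in binary powers of 2.
So 12^47 ≡ 1 · 1 · 1 · 144 · 12 ≡ 220 (mod 377).
Squaring chain: 220 → 144 → 1; never reaches −1, so base 12 is a Miller–Rabin witness that 377 is composite.

220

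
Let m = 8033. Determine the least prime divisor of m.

29

8033 is odd.
Digit sum 14, not divisible by 3.
Ends in 3: not divisible by 5.
7: 8033 = 7·1147 + 4
11: 8033 = 11·730 + 3
13: 8033 = 13·617 + 12
17: 8033 = 17·472 + 9
19: 8033 = 19·422 + 15
23: 8033 = 23·349 + 6
29: 8033 = 29·277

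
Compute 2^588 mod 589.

163

2^1 ≡ 2 (mod 589)
2^2 ≡ 2^2 = 4 ≡ 4 (mod 589)
2^4 ≡ 4^2 = 16 ≡ 16 (mod 589)
2^8 ≡ 16^2 = 256 ≡ 256 (mod 589)
2^16 ≡ 256^2 = 65536 ≡ 157 (mod 589)
2^32 ≡ 157^2 = 24649 ≡ 500 (mod 589)
2^64 ≡ 500^2 = 250000 ≡ 264 (mod 589)
2^128 ≡ 264^2 = 69696 ≡ 194 (mod 589)
2^256 ≡ 194^2 = 37636 ≡ 529 (mod 589)
2^512 ≡ 529^2 = 279841 ≡ 66 (mod 589)
588 = 512 + 64 + 8 + 4 in binary powers of 2.
So 2^588 ≡ 66 · 264 · 256 · 16 ≡ 163 (mod 589).
Since 163 ≠ 1, base 2 is a Fermat witness: 589 is composite.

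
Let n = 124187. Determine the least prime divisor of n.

7

124187 is odd.
Digit sum 23, not divisible by 3.
Ends in 7: not divisible by 5.
7: 124187 = 7·17741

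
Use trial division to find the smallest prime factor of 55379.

79

55379 is odd.
Digit sum 29, not divisible by 3.
Ends in 9: not divisible by 5.
7: 55379 = 7·7911 + 2
11: 55379 = 11·5034 + 5
13: 55379 = 13·4259 + 12
17: 55379 = 17·3257 + 10
19: 55379 = 19·2914 + 13
23: 55379 = 23·2407 + 18
29: 55379 = 29·1909 + 18
31: 55379 = 31·1786 + 13
37: 55379 = 37·1496 + 27
41: 55379 = 41·1350 + 29
43: 55379 = 43·1287 + 38
47: 55379 = 47·1178 + 13
53: 55379 = 53·1044 + 47
59: 55379 = 59·938 + 37
61: 55379 = 61·907 + 52
67: 55379 = 67·826 + 37
71: 55379 = 71·779 + 70
73: 55379 = 73·758 + 45
79: 55379 = 79·701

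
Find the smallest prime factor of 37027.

61

37027 is odd.
Digit sum 19, not divisible by 3.
Ends in 7: not divisible by 5.
7: 37027 = 7·5289 + 4
11: 37027 = 11·3366 + 1
13: 37027 = 13·2848 + 3
17: 37027 = 17·2178 + 1
19: 37027 = 19·1948 + 15
23: 37027 = 23·1609 + 20
29: 37027 = 29·1276 + 23
31: 37027 = 31·1194 + 13
37: 37027 = 37·1000 + 27
41: 37027 = 41·903 + 4
43: 37027 = 43·861 + 4
47: 37027 = 47·787 + 38
53: 37027 = 53·698 + 33
59: 37027 = 59·627 + 34
61: 37027 = 61·607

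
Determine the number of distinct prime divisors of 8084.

3

8084 = 2^2 · 2021
2021 = 43 · 47
8084 = 2^2 · 43 · 47, which has 3 distinct prime factors.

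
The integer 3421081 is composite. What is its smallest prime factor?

41

3421081 is odd.
Digit sum 19, not divisible by 3.
Ends in 1: not divisible by 5.
7: 3421081 = 7·488725 + 6
11: 3421081 = 11·311007 + 4
13: 3421081 = 13·263160 + 1
17: 3421081 = 17·201240 + 1
19: 3421081 = 19·180056 + 17
23: 3421081 = 23·148742 + 15
29: 3421081 = 29·117968 + 9
31: 3421081 = 31·110357 + 14
37: 3421081 = 37·92461 + 24
41: 3421081 = 41·83441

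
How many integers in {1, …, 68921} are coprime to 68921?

67240

Factor: 68921 = 41^3.
φ(68921) = 41^2·(41−1) = 67240.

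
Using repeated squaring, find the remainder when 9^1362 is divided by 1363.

1051

9^1 ≡ 9 (mod 1363)
9^2 ≡ 9^2 = 81 ≡ 81 (mod 1363)
9^4 ≡ 81^2 = 6561 ≡ 1109 (mod 1363)
9^8 ≡ 1109^2 = 1229881 ≡ 455 (mod 1363)
9^16 ≡ 455^2 = 207025 ≡ 1212 (mod 1363)
9^32 ≡ 1212^2 = 1468944 ≡ 993 (mod 1363)
9^64 ≡ 993^2 = 986049 ≡ 600 (mod 1363)
9^128 ≡ 600^2 = 360000 ≡ 168 (mod 1363)
9^256 ≡ 168^2 = 28224 ≡ 964 (mod 1363)
9^512 ≡ 964^2 = 929296 ≡ 1093 (mod 1363)
9^1024 ≡ 1093^2 = 1194649 ≡ 661 (mod 1363)
1362 = 1024 + 256 + 64 + 16 + 2 in binary powers of 2.
So 9^1362 ≡ 661 · 964 · 600 · 1212 · 81 ≡ 1051 (mod 1363).
Since 1051 ≠ 1, base 9 is a Fermat witness: 1363 is composite.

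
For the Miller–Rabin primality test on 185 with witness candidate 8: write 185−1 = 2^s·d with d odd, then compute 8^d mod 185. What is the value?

185 − 1 = 184 = 2^3 · 23, so d = 23.
8^1 ≡ 8 (mod 185)
8^2 ≡ 8^2 = 64 ≡ 64 (mod 185)
8^4 ≡ 64^2 = 4096 ≡ 26 (mod 185)
8^8 ≡ 26^2 = 676 ≡ 121 (mod 185)
8^16 ≡ 121^2 = 14641 ≡ 26 (mod 185)
23 = 16 + 4 + 2 + 1 in binary powers of 2.
So 8^23 ≡ 26 · 26 · 64 · 8 ≡ 162 (mod 185).
Squaring chain: 162 → 159 → 121; never reaches −1, so base 8 is a Miller–Rabin witness that 185 is composite.

162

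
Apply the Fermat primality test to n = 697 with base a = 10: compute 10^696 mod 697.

543

10^1 ≡ 10 (mod 697)
10^2 ≡ 10^2 = 100 ≡ 100 (mod 697)
10^4 ≡ 100^2 = 10000 ≡ 242 (mod 697)
10^8 ≡ 242^2 = 58564 ≡ 16 (mod 697)
10^16 ≡ 16^2 = 256 ≡ 256 (mod 697)
10^32 ≡ 256^2 = 65536 ≡ 18 (mod 697)
10^64 ≡ 18^2 = 324 ≡ 324 (mod 697)
10^128 ≡ 324^2 = 104976 ≡ 426 (mod 697)
10^256 ≡ 426^2 = 181476 ≡ 256 (mod 697)
10^512 ≡ 256^2 = 65536 ≡ 18 (mod 697)
696 = 512 + 128 + 32 + 16 + 8 in binary powers of 2.
So 10^696 ≡ 18 · 426 · 18 · 256 · 16 ≡ 543 (mod 697).
Since 543 ≠ 1, base 10 is a Fermat witness: 697 is composite.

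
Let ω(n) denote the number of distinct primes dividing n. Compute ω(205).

205 = 5 · 41
205 = 5 · 41, which has 2 distinct prime factors.

2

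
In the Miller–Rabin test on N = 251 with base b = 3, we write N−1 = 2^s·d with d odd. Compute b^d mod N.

251 − 1 = 250 = 2^1 · 125, so d = 125.
3^1 ≡ 3 (mod 251)
3^2 ≡ 3^2 = 9 ≡ 9 (mod 251)
3^4 ≡ 9^2 = 81 ≡ 81 (mod 251)
3^8 ≡ 81^2 = 6561 ≡ 35 (mod 251)
3^16 ≡ 35^2 = 1225 ≡ 221 (mod 251)
3^32 ≡ 221^2 = 48841 ≡ 147 (mod 251)
3^64 ≡ 147^2 = 21609 ≡ 23 (mod 251)
125 = 64 + 32 + 16 + 8 + 4 + 1 in binary powers of 2.
So 3^125 ≡ 23 · 147 · 221 · 35 · 81 · 3 ≡ 1 (mod 251).
Since 3^d ≡ 1 (mod 251), base 3 does not prove 251 composite.

1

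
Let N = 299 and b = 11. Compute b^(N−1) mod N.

127

11^1 ≡ 11 (mod 299)
11^2 ≡ 11^2 = 121 ≡ 121 (mod 299)
11^4 ≡ 121^2 = 14641 ≡ 289 (mod 299)
11^8 ≡ 289^2 = 83521 ≡ 100 (mod 299)
11^16 ≡ 100^2 = 10000 ≡ 133 (mod 299)
11^32 ≡ 133^2 = 17689 ≡ 48 (mod 299)
11^64 ≡ 48^2 = 2304 ≡ 211 (mod 299)
11^128 ≡ 211^2 = 44521 ≡ 269 (mod 299)
11^256 ≡ 269^2 = 72361 ≡ 3 (mod 299)
298 = 256 + 32 + 8 + 2 in binary powers of 2.
So 11^298 ≡ 3 · 48 · 100 · 121 ≡ 127 (mod 299).
Since 127 ≠ 1, base 11 is a Fermat witness: 299 is composite.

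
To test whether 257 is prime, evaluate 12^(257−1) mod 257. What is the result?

1

12^1 ≡ 12 (mod 257)
12^2 ≡ 12^2 = 144 ≡ 144 (mod 257)
12^4 ≡ 144^2 = 20736 ≡ 176 (mod 257)
12^8 ≡ 176^2 = 30976 ≡ 136 (mod 257)
12^16 ≡ 136^2 = 18496 ≡ 249 (mod 257)
12^32 ≡ 249^2 = 62001 ≡ 64 (mod 257)
12^64 ≡ 64^2 = 4096 ≡ 241 (mod 257)
12^128 ≡ 241^2 = 58081 ≡ 256 (mod 257)
12^256 ≡ 256^2 = 65536 ≡ 1 (mod 257)
256 = 256 in binary powers of 2.
So 12^256 ≡ 1 ≡ 1 (mod 257).
Since the result is 1, base 12 gives no evidence that 257 is composite.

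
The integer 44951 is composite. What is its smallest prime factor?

44951 is odd.
Digit sum 23, not divisible by 3.
Ends in 1: not divisible by 5.
7: 44951 = 7·6421 + 4
11: 44951 = 11·4086 + 5
13: 44951 = 13·3457 + 10
17: 44951 = 17·2644 + 3
19: 44951 = 19·2365 + 16
23: 44951 = 23·1954 + 9
29: 44951 = 29·1550 + 1
31: 44951 = 31·1450 + 1
37: 44951 = 37·1214 + 33
41: 44951 = 41·1096 + 15
43: 44951 = 43·1045 + 16
47: 44951 = 47·956 + 19
53: 44951 = 53·848 + 7
59: 44951 = 59·761 + 52
61: 44951 = 61·736 + 55
67: 44951 = 67·670 + 61
71: 44951 = 71·633 + 8
73: 44951 = 73·615 + 56
79: 44951 = 79·569

79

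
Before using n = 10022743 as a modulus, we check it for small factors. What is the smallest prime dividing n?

10022743 is odd.
Digit sum 19, not divisible by 3.
Ends in 3: not divisible by 5.
7: 10022743 = 7·1431820 + 3
11: 10022743 = 11·911158 + 5
13: 10022743 = 13·770980 + 3
17: 10022743 = 17·589573 + 2
19: 10022743 = 19·527512 + 15
23: 10022743 = 23·435771 + 10
29: 10022743 = 29·345611 + 24
31: 10022743 = 31·323314 + 9
37: 10022743 = 37·270884 + 35
41: 10022743 = 41·244457 + 6
43: 10022743 = 43·233087 + 2
47: 10022743 = 47·213249 + 40
53: 10022743 = 53·189108 + 19
59: 10022743 = 59·169877

59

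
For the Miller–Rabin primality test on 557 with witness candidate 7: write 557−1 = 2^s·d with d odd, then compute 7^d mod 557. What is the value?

557 − 1 = 556 = 2^2 · 139, so d = 139.
7^1 ≡ 7 (mod 557)
7^2 ≡ 7^2 = 49 ≡ 49 (mod 557)
7^4 ≡ 49^2 = 2401 ≡ 173 (mod 557)
7^8 ≡ 173^2 = 29929 ≡ 408 (mod 557)
7^16 ≡ 408^2 = 166464 ≡ 478 (mod 557)
7^32 ≡ 478^2 = 228484 ≡ 114 (mod 557)
7^64 ≡ 114^2 = 12996 ≡ 185 (mod 557)
7^128 ≡ 185^2 = 34225 ≡ 248 (mod 557)
139 = 128 + 8 + 2 + 1 in binary powers of 2.
So 7^139 ≡ 248 · 408 · 49 · 7 ≡ 556 (mod 557).
Since 7^d ≡ 556 (mod 557), base 7 does not prove 557 composite.

556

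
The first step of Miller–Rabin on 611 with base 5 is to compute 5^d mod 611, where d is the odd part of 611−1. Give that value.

590

611 − 1 = 610 = 2^1 · 305, so d = 305.
5^1 ≡ 5 (mod 611)
5^2 ≡ 5^2 = 25 ≡ 25 (mod 611)
5^4 ≡ 25^2 = 625 ≡ 14 (mod 611)
5^8 ≡ 14^2 = 196 ≡ 196 (mod 611)
5^16 ≡ 196^2 = 38416 ≡ 534 (mod 611)
5^32 ≡ 534^2 = 285156 ≡ 430 (mod 611)
5^64 ≡ 430^2 = 184900 ≡ 378 (mod 611)
5^128 ≡ 378^2 = 142884 ≡ 521 (mod 611)
5^256 ≡ 521^2 = 271441 ≡ 157 (mod 611)
305 = 256 + 32 + 16 + 1 in binary powers of 2.
So 5^305 ≡ 157 · 430 · 534 · 5 ≡ 590 (mod 611).
Squaring chain: 590; never reaches −1, so base 5 is a Miller–Rabin witness that 611 is composite.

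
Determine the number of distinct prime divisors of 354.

354 = 2 · 177
177 = 3 · 59
354 = 2 · 3 · 59, which has 3 distinct prime factors.

3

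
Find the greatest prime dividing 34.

34 = 2 · 17
17 is prime.
So 34 = 2 · 17; the largest prime factor is 17.

17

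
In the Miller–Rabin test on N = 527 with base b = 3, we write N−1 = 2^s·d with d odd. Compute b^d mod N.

527 − 1 = 526 = 2^1 · 263, so d = 263.
3^1 ≡ 3 (mod 527)
3^2 ≡ 3^2 = 9 ≡ 9 (mod 527)
3^4 ≡ 9^2 = 81 ≡ 81 (mod 527)
3^8 ≡ 81^2 = 6561 ≡ 237 (mod 527)
3^16 ≡ 237^2 = 56169 ≡ 307 (mod 527)
3^32 ≡ 307^2 = 94249 ≡ 443 (mod 527)
3^64 ≡ 443^2 = 196249 ≡ 205 (mod 527)
3^128 ≡ 205^2 = 42025 ≡ 392 (mod 527)
3^256 ≡ 392^2 = 153664 ≡ 307 (mod 527)
263 = 256 + 4 + 2 + 1 in binary powers of 2.
So 3^263 ≡ 307 · 81 · 9 · 3 ≡ 11 (mod 527).
Squaring chain: 11; never reaches −1, so base 3 is a Miller–Rabin witness that 527 is composite.

11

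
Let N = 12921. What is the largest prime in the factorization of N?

73

12921 = 3 · 4307
4307 = 59 · 73
73 is prime.
So 12921 = 3 · 59 · 73; the largest prime factor is 73.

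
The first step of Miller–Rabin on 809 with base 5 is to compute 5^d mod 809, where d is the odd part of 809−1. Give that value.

491

809 − 1 = 808 = 2^3 · 101, so d = 101.
5^1 ≡ 5 (mod 809)
5^2 ≡ 5^2 = 25 ≡ 25 (mod 809)
5^4 ≡ 25^2 = 625 ≡ 625 (mod 809)
5^8 ≡ 625^2 = 390625 ≡ 687 (mod 809)
5^16 ≡ 687^2 = 471969 ≡ 322 (mod 809)
5^32 ≡ 322^2 = 103684 ≡ 132 (mod 809)
5^64 ≡ 132^2 = 17424 ≡ 435 (mod 809)
101 = 64 + 32 + 4 + 1 in binary powers of 2.
So 5^101 ≡ 435 · 132 · 625 · 5 ≡ 491 (mod 809).
Squaring chain: 491 → 808 → 1; reaches −1, so base 5 does not prove 809 composite.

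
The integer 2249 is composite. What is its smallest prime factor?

2249 is odd.
Digit sum 17, not divisible by 3.
Ends in 9: not divisible by 5.
7: 2249 = 7·321 + 2
11: 2249 = 11·204 + 5
13: 2249 = 13·173

13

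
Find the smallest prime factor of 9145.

9145 is odd.
Digit sum 19, not divisible by 3.
Ends in 5: divisible by 5.

5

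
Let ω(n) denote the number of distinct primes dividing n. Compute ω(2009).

2009 = 7^2 · 41
2009 = 7^2 · 41, which has 2 distinct prime factors.

2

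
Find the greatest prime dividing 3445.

53

3445 = 5 · 689
689 = 13 · 53
53 is prime.
So 3445 = 5 · 13 · 53; the largest prime factor is 53.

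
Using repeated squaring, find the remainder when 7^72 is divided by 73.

7^1 ≡ 7 (mod 73)
7^2 ≡ 7^2 = 49 ≡ 49 (mod 73)
7^4 ≡ 49^2 = 2401 ≡ 65 (mod 73)
7^8 ≡ 65^2 = 4225 ≡ 64 (mod 73)
7^16 ≡ 64^2 = 4096 ≡ 8 (mod 73)
7^32 ≡ 8^2 = 64 ≡ 64 (mod 73)
7^64 ≡ 64^2 = 4096 ≡ 8 (mod 73)
72 = 64 + 8 in binary powers of 2.
So 7^72 ≡ 8 · 64 ≡ 1 (mod 73).
Since the result is 1, base 7 gives no evidence that 73 is composite.

1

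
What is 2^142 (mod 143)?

2^1 ≡ 2 (mod 143)
2^2 ≡ 2^2 = 4 ≡ 4 (mod 143)
2^4 ≡ 4^2 = 16 ≡ 16 (mod 143)
2^8 ≡ 16^2 = 256 ≡ 113 (mod 143)
2^16 ≡ 113^2 = 12769 ≡ 42 (mod 143)
2^32 ≡ 42^2 = 1764 ≡ 48 (mod 143)
2^64 ≡ 48^2 = 2304 ≡ 16 (mod 143)
2^128 ≡ 16^2 = 256 ≡ 113 (mod 143)
142 = 128 + 8 + 4 + 2 in binary powers of 2.
So 2^142 ≡ 113 · 113 · 16 · 4 ≡ 114 (mod 143).
Since 114 ≠ 1, base 2 is a Fermat witness: 143 is composite.

114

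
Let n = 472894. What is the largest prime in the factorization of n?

472894 = 2 · 236447
236447 = 41 · 5767
5767 = 73 · 79
79 is prime.
So 472894 = 2 · 41 · 73 · 79; the largest prime factor is 79.

79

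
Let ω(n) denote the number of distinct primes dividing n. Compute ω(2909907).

6

2909907 = 3^2 · 323323
323323 = 7 · 46189
46189 = 11 · 4199
4199 = 13 · 323
323 = 17 · 19
2909907 = 3^2 · 7 · 11 · 13 · 17 · 19, which has 6 distinct prime factors.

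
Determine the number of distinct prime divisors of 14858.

14858 = 2 · 7429
7429 = 17 · 437
437 = 19 · 23
14858 = 2 · 17 · 19 · 23, which has 4 distinct prime factors.

4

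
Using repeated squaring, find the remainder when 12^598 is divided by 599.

1

12^1 ≡ 12 (mod 599)
12^2 ≡ 12^2 = 144 ≡ 144 (mod 599)
12^4 ≡ 144^2 = 20736 ≡ 370 (mod 599)
12^8 ≡ 370^2 = 136900 ≡ 328 (mod 599)
12^16 ≡ 328^2 = 107584 ≡ 363 (mod 599)
12^32 ≡ 363^2 = 131769 ≡ 588 (mod 599)
12^64 ≡ 588^2 = 345744 ≡ 121 (mod 599)
12^128 ≡ 121^2 = 14641 ≡ 265 (mod 599)
12^256 ≡ 265^2 = 70225 ≡ 142 (mod 599)
12^512 ≡ 142^2 = 20164 ≡ 397 (mod 599)
598 = 512 + 64 + 16 + 4 + 2 in binary powers of 2.
So 12^598 ≡ 397 · 121 · 363 · 370 · 144 ≡ 1 (mod 599).
Since the result is 1, base 12 gives no evidence that 599 is composite.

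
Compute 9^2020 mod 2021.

1358

9^1 ≡ 9 (mod 2021)
9^2 ≡ 9^2 = 81 ≡ 81 (mod 2021)
9^4 ≡ 81^2 = 6561 ≡ 498 (mod 2021)
9^8 ≡ 498^2 = 248004 ≡ 1442 (mod 2021)
9^16 ≡ 1442^2 = 2079364 ≡ 1776 (mod 2021)
9^32 ≡ 1776^2 = 3154176 ≡ 1416 (mod 2021)
9^64 ≡ 1416^2 = 2005056 ≡ 224 (mod 2021)
9^128 ≡ 224^2 = 50176 ≡ 1672 (mod 2021)
9^256 ≡ 1672^2 = 2795584 ≡ 541 (mod 2021)
9^512 ≡ 541^2 = 292681 ≡ 1657 (mod 2021)
9^1024 ≡ 1657^2 = 2745649 ≡ 1131 (mod 2021)
2020 = 1024 + 512 + 256 + 128 + 64 + 32 + 4 in binary powers of 2.
So 9^2020 ≡ 1131 · 1657 · 541 · 1672 · 224 · 1416 · 498 ≡ 1358 (mod 2021).
Since 1358 ≠ 1, base 9 is a Fermat witness: 2021 is composite.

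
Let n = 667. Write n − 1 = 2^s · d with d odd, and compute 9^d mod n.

660

667 − 1 = 666 = 2^1 · 333, so d = 333.
9^1 ≡ 9 (mod 667)
9^2 ≡ 9^2 = 81 ≡ 81 (mod 667)
9^4 ≡ 81^2 = 6561 ≡ 558 (mod 667)
9^8 ≡ 558^2 = 311364 ≡ 542 (mod 667)
9^16 ≡ 542^2 = 293764 ≡ 284 (mod 667)
9^32 ≡ 284^2 = 80656 ≡ 616 (mod 667)
9^64 ≡ 616^2 = 379456 ≡ 600 (mod 667)
9^128 ≡ 600^2 = 360000 ≡ 487 (mod 667)
9^256 ≡ 487^2 = 237169 ≡ 384 (mod 667)
333 = 256 + 64 + 8 + 4 + 1 in binary powers of 2.
So 9^333 ≡ 384 · 600 · 542 · 558 · 9 ≡ 660 (mod 667).
Squaring chain: 660; never reaches −1, so base 9 is a Miller–Rabin witness that 667 is composite.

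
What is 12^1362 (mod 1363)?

12^1 ≡ 12 (mod 1363)
12^2 ≡ 12^2 = 144 ≡ 144 (mod 1363)
12^4 ≡ 144^2 = 20736 ≡ 291 (mod 1363)
12^8 ≡ 291^2 = 84681 ≡ 175 (mod 1363)
12^16 ≡ 175^2 = 30625 ≡ 639 (mod 1363)
12^32 ≡ 639^2 = 408321 ≡ 784 (mod 1363)
12^64 ≡ 784^2 = 614656 ≡ 1306 (mod 1363)
12^128 ≡ 1306^2 = 1705636 ≡ 523 (mod 1363)
12^256 ≡ 523^2 = 273529 ≡ 929 (mod 1363)
12^512 ≡ 929^2 = 863041 ≡ 262 (mod 1363)
12^1024 ≡ 262^2 = 68644 ≡ 494 (mod 1363)
1362 = 1024 + 256 + 64 + 16 + 2 in binary powers of 2.
So 12^1362 ≡ 494 · 929 · 1306 · 639 · 144 ≡ 202 (mod 1363).
Since 202 ≠ 1, base 12 is a Fermat witness: 1363 is composite.

202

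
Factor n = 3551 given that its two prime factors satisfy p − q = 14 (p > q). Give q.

53

Since p = q + 14, we have 3551 = q(q + 14), so q² + 14q − 3551 = 0.
Discriminant: 14² + 4·3551 = 196 + 14204 = 14400; √14400 = 120.
q = (−14 + 120)/2 = 53, and p = q + 14 = 67.
Check: 53 · 67 = 3551.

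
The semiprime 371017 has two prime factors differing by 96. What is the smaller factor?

563

Since p = q + 96, we have 371017 = q(q + 96), so q² + 96q − 371017 = 0.
Discriminant: 96² + 4·371017 = 9216 + 1484068 = 1493284; √1493284 = 1222.
q = (−96 + 1222)/2 = 563, and p = q + 96 = 659.
Check: 563 · 659 = 371017.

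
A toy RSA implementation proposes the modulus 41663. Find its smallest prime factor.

61

41663 is odd.
Digit sum 20, not divisible by 3.
Ends in 3: not divisible by 5.
7: 41663 = 7·5951 + 6
11: 41663 = 11·3787 + 6
13: 41663 = 13·3204 + 11
17: 41663 = 17·2450 + 13
19: 41663 = 19·2192 + 15
23: 41663 = 23·1811 + 10
29: 41663 = 29·1436 + 19
31: 41663 = 31·1343 + 30
37: 41663 = 37·1126 + 1
41: 41663 = 41·1016 + 7
43: 41663 = 43·968 + 39
47: 41663 = 47·886 + 21
53: 41663 = 53·786 + 5
59: 41663 = 59·706 + 9
61: 41663 = 61·683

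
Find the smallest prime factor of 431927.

431927 is odd.
Digit sum 26, not divisible by 3.
Ends in 7: not divisible by 5.
7: 431927 = 7·61703 + 6
11: 431927 = 11·39266 + 1
13: 431927 = 13·33225 + 2
17: 431927 = 17·25407 + 8
19: 431927 = 19·22733

19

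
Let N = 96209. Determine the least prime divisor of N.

23

96209 is odd.
Digit sum 26, not divisible by 3.
Ends in 9: not divisible by 5.
7: 96209 = 7·13744 + 1
11: 96209 = 11·8746 + 3
13: 96209 = 13·7400 + 9
17: 96209 = 17·5659 + 6
19: 96209 = 19·5063 + 12
23: 96209 = 23·4183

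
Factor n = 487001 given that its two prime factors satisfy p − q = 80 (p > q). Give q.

Since p = q + 80, we have 487001 = q(q + 80), so q² + 80q − 487001 = 0.
Discriminant: 80² + 4·487001 = 6400 + 1948004 = 1954404; √1954404 = 1398.
q = (−80 + 1398)/2 = 659, and p = q + 80 = 739.
Check: 659 · 739 = 487001.

659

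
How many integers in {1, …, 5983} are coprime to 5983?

5760

Factor: 5983 = 31 · 193.
φ(5983) = (31−1) · (193−1) = 30 · 192 = 5760.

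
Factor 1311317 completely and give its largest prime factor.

1311317 = 7 · 187331
187331 = 37 · 5063
5063 = 61 · 83
83 is prime.
So 1311317 = 7 · 37 · 61 · 83; the largest prime factor is 83.

83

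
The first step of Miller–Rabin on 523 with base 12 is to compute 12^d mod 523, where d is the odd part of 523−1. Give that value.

523 − 1 = 522 = 2^1 · 261, so d = 261.
12^1 ≡ 12 (mod 523)
12^2 ≡ 12^2 = 144 ≡ 144 (mod 523)
12^4 ≡ 144^2 = 20736 ≡ 339 (mod 523)
12^8 ≡ 339^2 = 114921 ≡ 384 (mod 523)
12^16 ≡ 384^2 = 147456 ≡ 493 (mod 523)
12^32 ≡ 493^2 = 243049 ≡ 377 (mod 523)
12^64 ≡ 377^2 = 142129 ≡ 396 (mod 523)
12^128 ≡ 396^2 = 156816 ≡ 439 (mod 523)
12^256 ≡ 439^2 = 192721 ≡ 257 (mod 523)
261 = 256 + 4 + 1 in binary powers of 2.
So 12^261 ≡ 257 · 339 · 12 ≡ 522 (mod 523).
Since 12^d ≡ 522 (mod 523), base 12 does not prove 523 composite.

522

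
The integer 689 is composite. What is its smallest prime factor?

13

689 is odd.
Digit sum 23, not divisible by 3.
Ends in 9: not divisible by 5.
7: 689 = 7·98 + 3
11: 689 = 11·62 + 7
13: 689 = 13·53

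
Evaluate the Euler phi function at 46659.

Factor: 46659 = 3 · 103 · 151.
φ(46659) = (3−1) · (103−1) · (151−1) = 2 · 102 · 150 = 30600.

30600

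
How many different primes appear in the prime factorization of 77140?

5

77140 = 2^2 · 19285
19285 = 5 · 3857
3857 = 7 · 551
551 = 19 · 29
77140 = 2^2 · 5 · 7 · 19 · 29, which has 5 distinct prime factors.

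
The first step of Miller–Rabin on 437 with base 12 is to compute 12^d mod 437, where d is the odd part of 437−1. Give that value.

278

437 − 1 = 436 = 2^2 · 109, so d = 109.
12^1 ≡ 12 (mod 437)
12^2 ≡ 12^2 = 144 ≡ 144 (mod 437)
12^4 ≡ 144^2 = 20736 ≡ 197 (mod 437)
12^8 ≡ 197^2 = 38809 ≡ 353 (mod 437)
12^16 ≡ 353^2 = 124609 ≡ 64 (mod 437)
12^32 ≡ 64^2 = 4096 ≡ 163 (mod 437)
12^64 ≡ 163^2 = 26569 ≡ 349 (mod 437)
109 = 64 + 32 + 8 + 4 + 1 in binary powers of 2.
So 12^109 ≡ 349 · 163 · 353 · 197 · 12 ≡ 278 (mod 437).
Squaring chain: 278 → 372; never reaches −1, so base 12 is a Miller–Rabin witness that 437 is composite.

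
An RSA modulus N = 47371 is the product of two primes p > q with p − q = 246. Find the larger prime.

Since p = q + 246, we have 47371 = q(q + 246), so q² + 246q − 47371 = 0.
Discriminant: 246² + 4·47371 = 60516 + 189484 = 250000; √250000 = 500.
q = (−246 + 500)/2 = 127, and p = q + 246 = 373.
Check: 127 · 373 = 47371.

373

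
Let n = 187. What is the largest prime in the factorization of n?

187 = 11 · 17
17 is prime.
So 187 = 11 · 17; the largest prime factor is 17.

17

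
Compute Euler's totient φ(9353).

9108

Factor: 9353 = 47 · 199.
φ(9353) = (47−1) · (199−1) = 46 · 198 = 9108.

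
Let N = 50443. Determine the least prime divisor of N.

50443 is odd.
Digit sum 16, not divisible by 3.
Ends in 3: not divisible by 5.
7: 50443 = 7·7206 + 1
11: 50443 = 11·4585 + 8
13: 50443 = 13·3880 + 3
17: 50443 = 17·2967 + 4
19: 50443 = 19·2654 + 17
23: 50443 = 23·2193 + 4
29: 50443 = 29·1739 + 12
31: 50443 = 31·1627 + 6
37: 50443 = 37·1363 + 12
41: 50443 = 41·1230 + 13
43: 50443 = 43·1173 + 4
47: 50443 = 47·1073 + 12
53: 50443 = 53·951 + 40
59: 50443 = 59·854 + 57
61: 50443 = 61·826 + 57
67: 50443 = 67·752 + 59
71: 50443 = 71·710 + 33
73: 50443 = 73·691

73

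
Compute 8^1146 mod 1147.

628

8^1 ≡ 8 (mod 1147)
8^2 ≡ 8^2 = 64 ≡ 64 (mod 1147)
8^4 ≡ 64^2 = 4096 ≡ 655 (mod 1147)
8^8 ≡ 655^2 = 429025 ≡ 47 (mod 1147)
8^16 ≡ 47^2 = 2209 ≡ 1062 (mod 1147)
8^32 ≡ 1062^2 = 1127844 ≡ 343 (mod 1147)
8^64 ≡ 343^2 = 117649 ≡ 655 (mod 1147)
8^128 ≡ 655^2 = 429025 ≡ 47 (mod 1147)
8^256 ≡ 47^2 = 2209 ≡ 1062 (mod 1147)
8^512 ≡ 1062^2 = 1127844 ≡ 343 (mod 1147)
8^1024 ≡ 343^2 = 117649 ≡ 655 (mod 1147)
1146 = 1024 + 64 + 32 + 16 + 8 + 2 in binary powers of 2.
So 8^1146 ≡ 655 · 655 · 343 · 1062 · 47 · 64 ≡ 628 (mod 1147).
Since 628 ≠ 1, base 8 is a Fermat witness: 1147 is composite.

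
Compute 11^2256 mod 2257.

11^1 ≡ 11 (mod 2257)
11^2 ≡ 11^2 = 121 ≡ 121 (mod 2257)
11^4 ≡ 121^2 = 14641 ≡ 1099 (mod 2257)
11^8 ≡ 1099^2 = 1207801 ≡ 306 (mod 2257)
11^16 ≡ 306^2 = 93636 ≡ 1099 (mod 2257)
11^32 ≡ 1099^2 = 1207801 ≡ 306 (mod 2257)
11^64 ≡ 306^2 = 93636 ≡ 1099 (mod 2257)
11^128 ≡ 1099^2 = 1207801 ≡ 306 (mod 2257)
11^256 ≡ 306^2 = 93636 ≡ 1099 (mod 2257)
11^512 ≡ 1099^2 = 1207801 ≡ 306 (mod 2257)
11^1024 ≡ 306^2 = 93636 ≡ 1099 (mod 2257)
11^2048 ≡ 1099^2 = 1207801 ≡ 306 (mod 2257)
2256 = 2048 + 128 + 64 + 16 in binary powers of 2.
So 11^2256 ≡ 306 · 306 · 1099 · 1099 ≡ 1 (mod 2257).
Since the result is 1, base 11 gives no evidence that 2257 is composite.

1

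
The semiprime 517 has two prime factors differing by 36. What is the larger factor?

Since p = q + 36, we have 517 = q(q + 36), so q² + 36q − 517 = 0.
Discriminant: 36² + 4·517 = 1296 + 2068 = 3364; √3364 = 58.
q = (−36 + 58)/2 = 11, and p = q + 36 = 47.
Check: 11 · 47 = 517.

47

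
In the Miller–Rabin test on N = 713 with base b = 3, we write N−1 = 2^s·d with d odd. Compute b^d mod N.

713 − 1 = 712 = 2^3 · 89, so d = 89.
3^1 ≡ 3 (mod 713)
3^2 ≡ 3^2 = 9 ≡ 9 (mod 713)
3^4 ≡ 9^2 = 81 ≡ 81 (mod 713)
3^8 ≡ 81^2 = 6561 ≡ 144 (mod 713)
3^16 ≡ 144^2 = 20736 ≡ 59 (mod 713)
3^32 ≡ 59^2 = 3481 ≡ 629 (mod 713)
3^64 ≡ 629^2 = 395641 ≡ 639 (mod 713)
89 = 64 + 16 + 8 + 1 in binary powers of 2.
So 3^89 ≡ 639 · 59 · 144 · 3 ≡ 486 (mod 713).
Squaring chain: 486 → 193 → 173; never reaches −1, so base 3 is a Miller–Rabin witness that 713 is composite.

486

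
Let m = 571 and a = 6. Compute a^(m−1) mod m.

6^1 ≡ 6 (mod 571)
6^2 ≡ 6^2 = 36 ≡ 36 (mod 571)
6^4 ≡ 36^2 = 1296 ≡ 154 (mod 571)
6^8 ≡ 154^2 = 23716 ≡ 305 (mod 571)
6^16 ≡ 305^2 = 93025 ≡ 523 (mod 571)
6^32 ≡ 523^2 = 273529 ≡ 20 (mod 571)
6^64 ≡ 20^2 = 400 ≡ 400 (mod 571)
6^128 ≡ 400^2 = 160000 ≡ 120 (mod 571)
6^256 ≡ 120^2 = 14400 ≡ 125 (mod 571)
6^512 ≡ 125^2 = 15625 ≡ 208 (mod 571)
570 = 512 + 32 + 16 + 8 + 2 in binary powers of 2.
So 6^570 ≡ 208 · 20 · 523 · 305 · 36 ≡ 1 (mod 571).
Since the result is 1, base 6 gives no evidence that 571 is composite.

1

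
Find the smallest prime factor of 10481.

10481 is odd.
Digit sum 14, not divisible by 3.
Ends in 1: not divisible by 5.
7: 10481 = 7·1497 + 2
11: 10481 = 11·952 + 9
13: 10481 = 13·806 + 3
17: 10481 = 17·616 + 9
19: 10481 = 19·551 + 12
23: 10481 = 23·455 + 16
29: 10481 = 29·361 + 12
31: 10481 = 31·338 + 3
37: 10481 = 37·283 + 10
41: 10481 = 41·255 + 26
43: 10481 = 43·243 + 32
47: 10481 = 47·223

47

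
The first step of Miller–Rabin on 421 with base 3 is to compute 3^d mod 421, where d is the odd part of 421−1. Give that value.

1

421 − 1 = 420 = 2^2 · 105, so d = 105.
3^1 ≡ 3 (mod 421)
3^2 ≡ 3^2 = 9 ≡ 9 (mod 421)
3^4 ≡ 9^2 = 81 ≡ 81 (mod 421)
3^8 ≡ 81^2 = 6561 ≡ 246 (mod 421)
3^16 ≡ 246^2 = 60516 ≡ 313 (mod 421)
3^32 ≡ 313^2 = 97969 ≡ 297 (mod 421)
3^64 ≡ 297^2 = 88209 ≡ 220 (mod 421)
105 = 64 + 32 + 8 + 1 in binary powers of 2.
So 3^105 ≡ 220 · 297 · 246 · 3 ≡ 1 (mod 421).
Since 3^d ≡ 1 (mod 421), base 3 does not prove 421 composite.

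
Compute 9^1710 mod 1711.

9^1 ≡ 9 (mod 1711)
9^2 ≡ 9^2 = 81 ≡ 81 (mod 1711)
9^4 ≡ 81^2 = 6561 ≡ 1428 (mod 1711)
9^8 ≡ 1428^2 = 2039184 ≡ 1383 (mod 1711)
9^16 ≡ 1383^2 = 1912689 ≡ 1502 (mod 1711)
9^32 ≡ 1502^2 = 2256004 ≡ 906 (mod 1711)
9^64 ≡ 906^2 = 820836 ≡ 1267 (mod 1711)
9^128 ≡ 1267^2 = 1605289 ≡ 371 (mod 1711)
9^256 ≡ 371^2 = 137641 ≡ 761 (mod 1711)
9^512 ≡ 761^2 = 579121 ≡ 803 (mod 1711)
9^1024 ≡ 803^2 = 644809 ≡ 1473 (mod 1711)
1710 = 1024 + 512 + 128 + 32 + 8 + 4 + 2 in binary powers of 2.
So 9^1710 ≡ 1473 · 803 · 371 · 906 · 1383 · 1428 · 81 ≡ 400 (mod 1711).
Since 400 ≠ 1, base 9 is a Fermat witness: 1711 is composite.

400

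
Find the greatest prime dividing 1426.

31

1426 = 2 · 713
713 = 23 · 31
31 is prime.
So 1426 = 2 · 23 · 31; the largest prime factor is 31.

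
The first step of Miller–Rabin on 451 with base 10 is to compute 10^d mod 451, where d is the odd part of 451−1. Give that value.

329

451 − 1 = 450 = 2^1 · 225, so d = 225.
10^1 ≡ 10 (mod 451)
10^2 ≡ 10^2 = 100 ≡ 100 (mod 451)
10^4 ≡ 100^2 = 10000 ≡ 78 (mod 451)
10^8 ≡ 78^2 = 6084 ≡ 221 (mod 451)
10^16 ≡ 221^2 = 48841 ≡ 133 (mod 451)
10^32 ≡ 133^2 = 17689 ≡ 100 (mod 451)
10^64 ≡ 100^2 = 10000 ≡ 78 (mod 451)
10^128 ≡ 78^2 = 6084 ≡ 221 (mod 451)
225 = 128 + 64 + 32 + 1 in binary powers of 2.
So 10^225 ≡ 221 · 78 · 100 · 10 ≡ 329 (mod 451).
Squaring chain: 329; never reaches −1, so base 10 is a Miller–Rabin witness that 451 is composite.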